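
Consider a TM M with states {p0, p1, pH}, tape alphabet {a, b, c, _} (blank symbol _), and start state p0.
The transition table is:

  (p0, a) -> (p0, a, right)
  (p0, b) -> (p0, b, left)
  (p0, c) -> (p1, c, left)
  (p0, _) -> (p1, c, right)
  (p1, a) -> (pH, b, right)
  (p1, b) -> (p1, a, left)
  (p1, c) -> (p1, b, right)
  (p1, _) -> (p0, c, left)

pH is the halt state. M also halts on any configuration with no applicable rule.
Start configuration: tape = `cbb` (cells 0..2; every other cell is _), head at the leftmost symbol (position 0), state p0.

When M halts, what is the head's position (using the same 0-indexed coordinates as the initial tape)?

0

p0 | __[c]bb   read c → write c, move left, go to p1
p1 | _[_]cbb   read _ → write c, move left, go to p0
p0 | [_]ccbb   read _ → write c, move right, go to p1
p1 | c[c]cbb   read c → write b, move right, go to p1
p1 | cb[c]bb   read c → write b, move right, go to p1
p1 | cbb[b]b   read b → write a, move left, go to p1
p1 | cb[b]ab   read b → write a, move left, go to p1
p1 | c[b]aab   read b → write a, move left, go to p1
p1 | [c]aaab   read c → write b, move right, go to p1
p1 | b[a]aab   read a → write b, move right, go to pH
pH | bb[a]ab
At halt the head is at cell 0.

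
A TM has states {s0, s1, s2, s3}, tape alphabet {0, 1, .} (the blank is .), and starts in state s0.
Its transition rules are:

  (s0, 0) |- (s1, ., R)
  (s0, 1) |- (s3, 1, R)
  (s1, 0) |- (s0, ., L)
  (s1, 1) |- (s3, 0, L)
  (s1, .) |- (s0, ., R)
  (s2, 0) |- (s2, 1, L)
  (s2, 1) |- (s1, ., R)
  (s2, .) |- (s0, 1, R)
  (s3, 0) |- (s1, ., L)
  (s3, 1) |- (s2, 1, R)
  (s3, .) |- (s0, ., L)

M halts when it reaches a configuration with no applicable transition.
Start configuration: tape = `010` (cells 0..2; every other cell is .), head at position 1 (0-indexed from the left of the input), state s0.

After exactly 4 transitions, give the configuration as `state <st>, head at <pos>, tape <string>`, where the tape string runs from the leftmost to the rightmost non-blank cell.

state=s0 head=1 tape=.0[1]0   (s0,1)→(s3,1,R)
state=s3 head=2 tape=.01[0]   (s3,0)→(s1,.,L)
state=s1 head=1 tape=.0[1].   (s1,1)→(s3,0,L)
state=s3 head=0 tape=.[0]0.   (s3,0)→(s1,.,L)
state=s1 head=-1 tape=[.].0.
After 4 steps: state s1, head at -1, tape 0.

state s1, head at -1, tape 0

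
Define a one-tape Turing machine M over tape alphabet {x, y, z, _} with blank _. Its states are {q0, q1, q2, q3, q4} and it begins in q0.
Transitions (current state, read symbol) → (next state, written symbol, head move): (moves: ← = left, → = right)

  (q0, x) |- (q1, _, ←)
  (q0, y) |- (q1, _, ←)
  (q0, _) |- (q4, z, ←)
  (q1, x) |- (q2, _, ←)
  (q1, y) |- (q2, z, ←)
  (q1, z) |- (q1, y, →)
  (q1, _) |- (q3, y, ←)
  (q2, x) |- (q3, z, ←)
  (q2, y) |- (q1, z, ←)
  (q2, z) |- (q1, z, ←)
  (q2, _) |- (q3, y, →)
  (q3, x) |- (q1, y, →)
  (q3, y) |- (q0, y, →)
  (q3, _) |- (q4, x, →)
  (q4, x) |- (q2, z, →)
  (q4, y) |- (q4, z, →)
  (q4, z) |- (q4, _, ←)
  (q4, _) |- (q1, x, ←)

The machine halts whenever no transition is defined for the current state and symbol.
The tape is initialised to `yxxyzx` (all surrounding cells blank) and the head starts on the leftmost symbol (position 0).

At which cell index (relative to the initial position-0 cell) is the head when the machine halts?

1

state=q0 head=0 tape=___[y]xxyzx   (q0,y)→(q1,_,←)
state=q1 head=-1 tape=__[_]_xxyzx   (q1,_)→(q3,y,←)
state=q3 head=-2 tape=_[_]y_xxyzx   (q3,_)→(q4,x,→)
state=q4 head=-1 tape=_x[y]_xxyzx   (q4,y)→(q4,z,→)
state=q4 head=0 tape=_xz[_]xxyzx   (q4,_)→(q1,x,←)
state=q1 head=-1 tape=_x[z]xxxyzx   (q1,z)→(q1,y,→)
state=q1 head=0 tape=_xy[x]xxyzx   (q1,x)→(q2,_,←)
state=q2 head=-1 tape=_x[y]_xxyzx   (q2,y)→(q1,z,←)
state=q1 head=-2 tape=_[x]z_xxyzx   (q1,x)→(q2,_,←)
state=q2 head=-3 tape=[_]_z_xxyzx   (q2,_)→(q3,y,→)
state=q3 head=-2 tape=y[_]z_xxyzx   (q3,_)→(q4,x,→)
state=q4 head=-1 tape=yx[z]_xxyzx   (q4,z)→(q4,_,←)
state=q4 head=-2 tape=y[x]__xxyzx   (q4,x)→(q2,z,→)
state=q2 head=-1 tape=yz[_]_xxyzx   (q2,_)→(q3,y,→)
state=q3 head=0 tape=yzy[_]xxyzx   (q3,_)→(q4,x,→)
state=q4 head=1 tape=yzyx[x]xyzx   (q4,x)→(q2,z,→)
state=q2 head=2 tape=yzyxz[x]yzx   (q2,x)→(q3,z,←)
state=q3 head=1 tape=yzyx[z]zyzx
At halt the head is at cell 1.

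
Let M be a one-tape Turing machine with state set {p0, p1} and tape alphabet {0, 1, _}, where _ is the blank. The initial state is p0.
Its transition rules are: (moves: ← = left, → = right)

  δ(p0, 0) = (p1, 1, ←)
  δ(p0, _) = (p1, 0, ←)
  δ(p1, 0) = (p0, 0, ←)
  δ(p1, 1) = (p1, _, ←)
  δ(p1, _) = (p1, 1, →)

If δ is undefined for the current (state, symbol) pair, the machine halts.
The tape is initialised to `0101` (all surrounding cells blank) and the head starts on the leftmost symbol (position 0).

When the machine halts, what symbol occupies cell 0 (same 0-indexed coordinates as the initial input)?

p0 | ___[0]101   read 0 → write 1, move ←, go to p1
p1 | __[_]1101   read _ → write 1, move →, go to p1
p1 | __1[1]101   read 1 → write _, move ←, go to p1
p1 | __[1]_101   read 1 → write _, move ←, go to p1
p1 | _[_]__101   read _ → write 1, move →, go to p1
p1 | _1[_]_101   read _ → write 1, move →, go to p1
p1 | _11[_]101   read _ → write 1, move →, go to p1
p1 | _111[1]01   read 1 → write _, move ←, go to p1
p1 | _11[1]_01   read 1 → write _, move ←, go to p1
p1 | _1[1]__01   read 1 → write _, move ←, go to p1
p1 | _[1]___01   read 1 → write _, move ←, go to p1
p1 | [_]____01   read _ → write 1, move →, go to p1
p1 | 1[_]___01   read _ → write 1, move →, go to p1
p1 | 11[_]__01   read _ → write 1, move →, go to p1
p1 | 111[_]_01   read _ → write 1, move →, go to p1
p1 | 1111[_]01   read _ → write 1, move →, go to p1
p1 | 11111[0]1   read 0 → write 0, move ←, go to p0
p0 | 1111[1]01
Cell 0 holds 1 when M halts.

1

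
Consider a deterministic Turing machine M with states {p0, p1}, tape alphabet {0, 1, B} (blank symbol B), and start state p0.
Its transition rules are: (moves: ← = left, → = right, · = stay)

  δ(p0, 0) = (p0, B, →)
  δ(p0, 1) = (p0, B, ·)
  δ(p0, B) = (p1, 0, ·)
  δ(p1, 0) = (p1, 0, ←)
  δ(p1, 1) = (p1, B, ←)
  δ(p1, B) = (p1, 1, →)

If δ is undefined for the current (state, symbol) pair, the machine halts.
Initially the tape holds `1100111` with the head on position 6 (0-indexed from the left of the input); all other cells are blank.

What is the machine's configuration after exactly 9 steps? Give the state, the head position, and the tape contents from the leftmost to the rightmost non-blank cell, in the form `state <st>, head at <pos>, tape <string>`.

state p1, head at -1, tape 00BB0

p0 | B110011[1]   read 1 → write B, move ·, go to p0
p0 | B110011[B]   read B → write 0, move ·, go to p1
p1 | B110011[0]   read 0 → write 0, move ←, go to p1
p1 | B11001[1]0   read 1 → write B, move ←, go to p1
p1 | B1100[1]B0   read 1 → write B, move ←, go to p1
p1 | B110[0]BB0   read 0 → write 0, move ←, go to p1
p1 | B11[0]0BB0   read 0 → write 0, move ←, go to p1
p1 | B1[1]00BB0   read 1 → write B, move ←, go to p1
p1 | B[1]B00BB0   read 1 → write B, move ←, go to p1
p1 | [B]BB00BB0
After 9 steps: state p1, head at -1, tape 00BB0.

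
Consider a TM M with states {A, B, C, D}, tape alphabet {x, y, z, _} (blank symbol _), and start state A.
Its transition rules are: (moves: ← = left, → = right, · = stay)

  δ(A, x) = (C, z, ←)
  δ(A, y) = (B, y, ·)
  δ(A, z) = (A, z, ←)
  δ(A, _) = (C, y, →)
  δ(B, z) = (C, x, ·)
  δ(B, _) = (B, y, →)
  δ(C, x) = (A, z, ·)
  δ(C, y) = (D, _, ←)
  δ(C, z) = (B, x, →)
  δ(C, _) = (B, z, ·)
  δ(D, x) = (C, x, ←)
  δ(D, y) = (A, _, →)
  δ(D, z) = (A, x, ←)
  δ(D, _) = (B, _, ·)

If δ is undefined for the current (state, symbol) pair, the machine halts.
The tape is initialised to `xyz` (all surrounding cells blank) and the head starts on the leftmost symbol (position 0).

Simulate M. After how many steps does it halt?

19

state=A head=0 tape=___[x]yz   (A,x)→(C,z,←)
state=C head=-1 tape=__[_]zyz   (C,_)→(B,z,·)
state=B head=-1 tape=__[z]zyz   (B,z)→(C,x,·)
state=C head=-1 tape=__[x]zyz   (C,x)→(A,z,·)
state=A head=-1 tape=__[z]zyz   (A,z)→(A,z,←)
state=A head=-2 tape=_[_]zzyz   (A,_)→(C,y,→)
state=C head=-1 tape=_y[z]zyz   (C,z)→(B,x,→)
state=B head=0 tape=_yx[z]yz   (B,z)→(C,x,·)
state=C head=0 tape=_yx[x]yz   (C,x)→(A,z,·)
state=A head=0 tape=_yx[z]yz   (A,z)→(A,z,←)
state=A head=-1 tape=_y[x]zyz   (A,x)→(C,z,←)
state=C head=-2 tape=_[y]zzyz   (C,y)→(D,_,←)
state=D head=-3 tape=[_]_zzyz   (D,_)→(B,_,·)
state=B head=-3 tape=[_]_zzyz   (B,_)→(B,y,→)
state=B head=-2 tape=y[_]zzyz   (B,_)→(B,y,→)
state=B head=-1 tape=yy[z]zyz   (B,z)→(C,x,·)
state=C head=-1 tape=yy[x]zyz   (C,x)→(A,z,·)
state=A head=-1 tape=yy[z]zyz   (A,z)→(A,z,←)
state=A head=-2 tape=y[y]zzyz   (A,y)→(B,y,·)
state=B head=-2 tape=y[y]zzyz
M halts after 19 transitions.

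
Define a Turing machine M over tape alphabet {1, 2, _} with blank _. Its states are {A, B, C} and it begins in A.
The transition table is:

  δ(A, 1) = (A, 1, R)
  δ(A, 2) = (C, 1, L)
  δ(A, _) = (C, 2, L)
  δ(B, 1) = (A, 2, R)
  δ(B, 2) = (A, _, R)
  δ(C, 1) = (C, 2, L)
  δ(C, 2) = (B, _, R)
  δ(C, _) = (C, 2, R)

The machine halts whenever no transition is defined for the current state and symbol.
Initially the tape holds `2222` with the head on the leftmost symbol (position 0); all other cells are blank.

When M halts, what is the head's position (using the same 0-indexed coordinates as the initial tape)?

A | _[2]222__   read 2 → write 1, move L, go to C
C | [_]1222__   read _ → write 2, move R, go to C
C | 2[1]222__   read 1 → write 2, move L, go to C
C | [2]2222__   read 2 → write _, move R, go to B
B | _[2]222__   read 2 → write _, move R, go to A
A | __[2]22__   read 2 → write 1, move L, go to C
C | _[_]122__   read _ → write 2, move R, go to C
C | _2[1]22__   read 1 → write 2, move L, go to C
C | _[2]222__   read 2 → write _, move R, go to B
B | __[2]22__   read 2 → write _, move R, go to A
A | ___[2]2__   read 2 → write 1, move L, go to C
C | __[_]12__   read _ → write 2, move R, go to C
C | __2[1]2__   read 1 → write 2, move L, go to C
C | __[2]22__   read 2 → write _, move R, go to B
B | ___[2]2__   read 2 → write _, move R, go to A
A | ____[2]__   read 2 → write 1, move L, go to C
C | ___[_]1__   read _ → write 2, move R, go to C
C | ___2[1]__   read 1 → write 2, move L, go to C
C | ___[2]2__   read 2 → write _, move R, go to B
B | ____[2]__   read 2 → write _, move R, go to A
A | _____[_]_   read _ → write 2, move L, go to C
C | ____[_]2_   read _ → write 2, move R, go to C
C | ____2[2]_   read 2 → write _, move R, go to B
B | ____2_[_]
At halt the head is at cell 5.

5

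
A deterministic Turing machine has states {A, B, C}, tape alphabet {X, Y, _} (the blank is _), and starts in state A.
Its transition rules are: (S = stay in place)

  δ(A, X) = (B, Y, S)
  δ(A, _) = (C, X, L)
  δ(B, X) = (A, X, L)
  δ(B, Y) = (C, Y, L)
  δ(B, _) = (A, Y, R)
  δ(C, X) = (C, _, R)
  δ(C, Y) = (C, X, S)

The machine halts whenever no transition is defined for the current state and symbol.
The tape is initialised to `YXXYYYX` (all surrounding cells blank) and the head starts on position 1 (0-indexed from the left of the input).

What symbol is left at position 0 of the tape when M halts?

A | Y[X]XYYYX_   read X → write Y, move S, go to B
B | Y[Y]XYYYX_   read Y → write Y, move L, go to C
C | [Y]YXYYYX_   read Y → write X, move S, go to C
C | [X]YXYYYX_   read X → write _, move R, go to C
C | _[Y]XYYYX_   read Y → write X, move S, go to C
C | _[X]XYYYX_   read X → write _, move R, go to C
C | __[X]YYYX_   read X → write _, move R, go to C
C | ___[Y]YYX_   read Y → write X, move S, go to C
C | ___[X]YYX_   read X → write _, move R, go to C
C | ____[Y]YX_   read Y → write X, move S, go to C
C | ____[X]YX_   read X → write _, move R, go to C
C | _____[Y]X_   read Y → write X, move S, go to C
C | _____[X]X_   read X → write _, move R, go to C
C | ______[X]_   read X → write _, move R, go to C
C | _______[_]
Cell 0 holds _ when M halts.

_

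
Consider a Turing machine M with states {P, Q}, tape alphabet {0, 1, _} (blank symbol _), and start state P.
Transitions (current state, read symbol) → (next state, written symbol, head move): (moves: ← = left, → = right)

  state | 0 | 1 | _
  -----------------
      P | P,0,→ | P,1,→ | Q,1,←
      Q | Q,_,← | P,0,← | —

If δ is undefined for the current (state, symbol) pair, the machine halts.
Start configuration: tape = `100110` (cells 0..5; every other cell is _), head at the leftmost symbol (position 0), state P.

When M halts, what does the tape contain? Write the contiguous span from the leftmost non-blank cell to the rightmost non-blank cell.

10___111

P | __[1]00110_   read 1 → write 1, move →, go to P
P | __1[0]0110_   read 0 → write 0, move →, go to P
P | __10[0]110_   read 0 → write 0, move →, go to P
P | __100[1]10_   read 1 → write 1, move →, go to P
P | __1001[1]0_   read 1 → write 1, move →, go to P
P | __10011[0]_   read 0 → write 0, move →, go to P
P | __100110[_]   read _ → write 1, move ←, go to Q
Q | __10011[0]1   read 0 → write _, move ←, go to Q
Q | __1001[1]_1   read 1 → write 0, move ←, go to P
P | __100[1]0_1   read 1 → write 1, move →, go to P
P | __1001[0]_1   read 0 → write 0, move →, go to P
P | __10010[_]1   read _ → write 1, move ←, go to Q
Q | __1001[0]11   read 0 → write _, move ←, go to Q
Q | __100[1]_11   read 1 → write 0, move ←, go to P
P | __10[0]0_11   read 0 → write 0, move →, go to P
P | __100[0]_11   read 0 → write 0, move →, go to P
P | __1000[_]11   read _ → write 1, move ←, go to Q
Q | __100[0]111   read 0 → write _, move ←, go to Q
Q | __10[0]_111   read 0 → write _, move ←, go to Q
Q | __1[0]__111   read 0 → write _, move ←, go to Q
Q | __[1]___111   read 1 → write 0, move ←, go to P
P | _[_]0___111   read _ → write 1, move ←, go to Q
Q | [_]10___111
The non-blank tape span at halt is 10___111.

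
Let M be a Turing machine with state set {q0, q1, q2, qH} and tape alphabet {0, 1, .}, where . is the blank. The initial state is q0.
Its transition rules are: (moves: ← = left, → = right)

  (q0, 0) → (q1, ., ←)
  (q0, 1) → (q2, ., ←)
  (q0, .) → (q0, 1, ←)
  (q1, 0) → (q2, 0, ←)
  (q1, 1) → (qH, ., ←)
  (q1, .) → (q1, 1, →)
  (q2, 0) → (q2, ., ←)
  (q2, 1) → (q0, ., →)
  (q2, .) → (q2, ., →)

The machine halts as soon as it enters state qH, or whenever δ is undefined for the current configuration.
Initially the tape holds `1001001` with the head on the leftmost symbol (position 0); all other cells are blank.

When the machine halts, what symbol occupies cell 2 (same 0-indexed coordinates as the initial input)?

.

q0 | .[1]001001   read 1 → write ., move ←, go to q2
q2 | [.].001001   read . → write ., move →, go to q2
q2 | .[.]001001   read . → write ., move →, go to q2
q2 | ..[0]01001   read 0 → write ., move ←, go to q2
q2 | .[.].01001   read . → write ., move →, go to q2
q2 | ..[.]01001   read . → write ., move →, go to q2
q2 | ...[0]1001   read 0 → write ., move ←, go to q2
q2 | ..[.].1001   read . → write ., move →, go to q2
q2 | ...[.]1001   read . → write ., move →, go to q2
q2 | ....[1]001   read 1 → write ., move →, go to q0
q0 | .....[0]01   read 0 → write ., move ←, go to q1
q1 | ....[.].01   read . → write 1, move →, go to q1
q1 | ....1[.]01   read . → write 1, move →, go to q1
q1 | ....11[0]1   read 0 → write 0, move ←, go to q2
q2 | ....1[1]01   read 1 → write ., move →, go to q0
q0 | ....1.[0]1   read 0 → write ., move ←, go to q1
q1 | ....1[.].1   read . → write 1, move →, go to q1
q1 | ....11[.]1   read . → write 1, move →, go to q1
q1 | ....111[1]   read 1 → write ., move ←, go to qH
qH | ....11[1].
Cell 2 holds . when M halts.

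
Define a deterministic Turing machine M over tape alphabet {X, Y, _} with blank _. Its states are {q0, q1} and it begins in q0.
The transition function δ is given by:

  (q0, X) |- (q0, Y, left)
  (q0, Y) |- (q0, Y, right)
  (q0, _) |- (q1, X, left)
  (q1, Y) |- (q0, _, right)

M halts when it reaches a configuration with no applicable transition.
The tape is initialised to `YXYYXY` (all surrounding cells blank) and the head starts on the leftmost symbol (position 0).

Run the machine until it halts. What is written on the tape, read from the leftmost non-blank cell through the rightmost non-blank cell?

XYYYYYY

state=q0 head=0 tape=_[Y]XYYXY_   (q0,Y)→(q0,Y,right)
state=q0 head=1 tape=_Y[X]YYXY_   (q0,X)→(q0,Y,left)
state=q0 head=0 tape=_[Y]YYYXY_   (q0,Y)→(q0,Y,right)
state=q0 head=1 tape=_Y[Y]YYXY_   (q0,Y)→(q0,Y,right)
state=q0 head=2 tape=_YY[Y]YXY_   (q0,Y)→(q0,Y,right)
state=q0 head=3 tape=_YYY[Y]XY_   (q0,Y)→(q0,Y,right)
state=q0 head=4 tape=_YYYY[X]Y_   (q0,X)→(q0,Y,left)
state=q0 head=3 tape=_YYY[Y]YY_   (q0,Y)→(q0,Y,right)
state=q0 head=4 tape=_YYYY[Y]Y_   (q0,Y)→(q0,Y,right)
state=q0 head=5 tape=_YYYYY[Y]_   (q0,Y)→(q0,Y,right)
state=q0 head=6 tape=_YYYYYY[_]   (q0,_)→(q1,X,left)
state=q1 head=5 tape=_YYYYY[Y]X   (q1,Y)→(q0,_,right)
state=q0 head=6 tape=_YYYYY_[X]   (q0,X)→(q0,Y,left)
state=q0 head=5 tape=_YYYYY[_]Y   (q0,_)→(q1,X,left)
state=q1 head=4 tape=_YYYY[Y]XY   (q1,Y)→(q0,_,right)
state=q0 head=5 tape=_YYYY_[X]Y   (q0,X)→(q0,Y,left)
state=q0 head=4 tape=_YYYY[_]YY   (q0,_)→(q1,X,left)
state=q1 head=3 tape=_YYY[Y]XYY   (q1,Y)→(q0,_,right)
state=q0 head=4 tape=_YYY_[X]YY   (q0,X)→(q0,Y,left)
state=q0 head=3 tape=_YYY[_]YYY   (q0,_)→(q1,X,left)
state=q1 head=2 tape=_YY[Y]XYYY   (q1,Y)→(q0,_,right)
state=q0 head=3 tape=_YY_[X]YYY   (q0,X)→(q0,Y,left)
state=q0 head=2 tape=_YY[_]YYYY   (q0,_)→(q1,X,left)
state=q1 head=1 tape=_Y[Y]XYYYY   (q1,Y)→(q0,_,right)
state=q0 head=2 tape=_Y_[X]YYYY   (q0,X)→(q0,Y,left)
state=q0 head=1 tape=_Y[_]YYYYY   (q0,_)→(q1,X,left)
state=q1 head=0 tape=_[Y]XYYYYY   (q1,Y)→(q0,_,right)
state=q0 head=1 tape=__[X]YYYYY   (q0,X)→(q0,Y,left)
state=q0 head=0 tape=_[_]YYYYYY   (q0,_)→(q1,X,left)
state=q1 head=-1 tape=[_]XYYYYYY
The non-blank tape span at halt is XYYYYYY.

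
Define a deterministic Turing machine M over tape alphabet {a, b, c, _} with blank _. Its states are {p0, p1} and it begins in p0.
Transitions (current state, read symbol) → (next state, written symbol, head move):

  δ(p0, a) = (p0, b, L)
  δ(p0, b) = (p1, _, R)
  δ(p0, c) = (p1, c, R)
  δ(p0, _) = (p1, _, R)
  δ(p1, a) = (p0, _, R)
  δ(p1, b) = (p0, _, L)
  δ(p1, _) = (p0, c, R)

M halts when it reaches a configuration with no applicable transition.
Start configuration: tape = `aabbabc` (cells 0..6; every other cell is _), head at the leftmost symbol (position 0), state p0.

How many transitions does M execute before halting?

p0 | _[a]abbabc   read a → write b, move L, go to p0
p0 | [_]babbabc   read _ → write _, move R, go to p1
p1 | _[b]abbabc   read b → write _, move L, go to p0
p0 | [_]_abbabc   read _ → write _, move R, go to p1
p1 | _[_]abbabc   read _ → write c, move R, go to p0
p0 | _c[a]bbabc   read a → write b, move L, go to p0
p0 | _[c]bbbabc   read c → write c, move R, go to p1
p1 | _c[b]bbabc   read b → write _, move L, go to p0
p0 | _[c]_bbabc   read c → write c, move R, go to p1
p1 | _c[_]bbabc   read _ → write c, move R, go to p0
p0 | _cc[b]babc   read b → write _, move R, go to p1
p1 | _cc_[b]abc   read b → write _, move L, go to p0
p0 | _cc[_]_abc   read _ → write _, move R, go to p1
p1 | _cc_[_]abc   read _ → write c, move R, go to p0
p0 | _cc_c[a]bc   read a → write b, move L, go to p0
p0 | _cc_[c]bbc   read c → write c, move R, go to p1
p1 | _cc_c[b]bc   read b → write _, move L, go to p0
p0 | _cc_[c]_bc   read c → write c, move R, go to p1
p1 | _cc_c[_]bc   read _ → write c, move R, go to p0
p0 | _cc_cc[b]c   read b → write _, move R, go to p1
p1 | _cc_cc_[c]
M halts after 20 transitions.

20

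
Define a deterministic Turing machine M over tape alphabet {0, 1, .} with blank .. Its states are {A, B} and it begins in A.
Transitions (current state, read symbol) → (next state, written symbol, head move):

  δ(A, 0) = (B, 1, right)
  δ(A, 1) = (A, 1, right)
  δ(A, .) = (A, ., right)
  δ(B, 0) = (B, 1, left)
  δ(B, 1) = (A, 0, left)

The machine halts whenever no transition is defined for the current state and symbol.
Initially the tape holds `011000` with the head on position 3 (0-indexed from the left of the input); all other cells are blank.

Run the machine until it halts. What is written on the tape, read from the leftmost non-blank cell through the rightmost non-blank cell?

011111

state=A head=3 tape=011[0]00.   (A,0)→(B,1,right)
state=B head=4 tape=0111[0]0.   (B,0)→(B,1,left)
state=B head=3 tape=011[1]10.   (B,1)→(A,0,left)
state=A head=2 tape=01[1]010.   (A,1)→(A,1,right)
state=A head=3 tape=011[0]10.   (A,0)→(B,1,right)
state=B head=4 tape=0111[1]0.   (B,1)→(A,0,left)
state=A head=3 tape=011[1]00.   (A,1)→(A,1,right)
state=A head=4 tape=0111[0]0.   (A,0)→(B,1,right)
state=B head=5 tape=01111[0].   (B,0)→(B,1,left)
state=B head=4 tape=0111[1]1.   (B,1)→(A,0,left)
state=A head=3 tape=011[1]01.   (A,1)→(A,1,right)
state=A head=4 tape=0111[0]1.   (A,0)→(B,1,right)
state=B head=5 tape=01111[1].   (B,1)→(A,0,left)
state=A head=4 tape=0111[1]0.   (A,1)→(A,1,right)
state=A head=5 tape=01111[0].   (A,0)→(B,1,right)
state=B head=6 tape=011111[.]
The non-blank tape span at halt is 011111.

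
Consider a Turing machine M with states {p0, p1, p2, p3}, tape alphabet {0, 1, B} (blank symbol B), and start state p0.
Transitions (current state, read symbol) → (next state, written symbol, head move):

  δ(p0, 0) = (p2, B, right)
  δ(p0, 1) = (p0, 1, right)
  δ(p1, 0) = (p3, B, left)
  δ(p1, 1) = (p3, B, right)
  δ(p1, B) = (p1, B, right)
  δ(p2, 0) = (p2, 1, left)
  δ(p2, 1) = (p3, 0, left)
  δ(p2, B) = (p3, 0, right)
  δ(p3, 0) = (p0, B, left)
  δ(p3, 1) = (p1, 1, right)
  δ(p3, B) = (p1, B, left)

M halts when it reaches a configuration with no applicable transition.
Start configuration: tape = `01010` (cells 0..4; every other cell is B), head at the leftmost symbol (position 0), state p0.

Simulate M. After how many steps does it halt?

17

state=p0 head=0 tape=B[0]1010   (p0,0)→(p2,B,right)
state=p2 head=1 tape=BB[1]010   (p2,1)→(p3,0,left)
state=p3 head=0 tape=B[B]0010   (p3,B)→(p1,B,left)
state=p1 head=-1 tape=[B]B0010   (p1,B)→(p1,B,right)
state=p1 head=0 tape=B[B]0010   (p1,B)→(p1,B,right)
state=p1 head=1 tape=BB[0]010   (p1,0)→(p3,B,left)
state=p3 head=0 tape=B[B]B010   (p3,B)→(p1,B,left)
state=p1 head=-1 tape=[B]BB010   (p1,B)→(p1,B,right)
state=p1 head=0 tape=B[B]B010   (p1,B)→(p1,B,right)
state=p1 head=1 tape=BB[B]010   (p1,B)→(p1,B,right)
state=p1 head=2 tape=BBB[0]10   (p1,0)→(p3,B,left)
state=p3 head=1 tape=BB[B]B10   (p3,B)→(p1,B,left)
state=p1 head=0 tape=B[B]BB10   (p1,B)→(p1,B,right)
state=p1 head=1 tape=BB[B]B10   (p1,B)→(p1,B,right)
state=p1 head=2 tape=BBB[B]10   (p1,B)→(p1,B,right)
state=p1 head=3 tape=BBBB[1]0   (p1,1)→(p3,B,right)
state=p3 head=4 tape=BBBBB[0]   (p3,0)→(p0,B,left)
state=p0 head=3 tape=BBBB[B]B
M halts after 17 transitions.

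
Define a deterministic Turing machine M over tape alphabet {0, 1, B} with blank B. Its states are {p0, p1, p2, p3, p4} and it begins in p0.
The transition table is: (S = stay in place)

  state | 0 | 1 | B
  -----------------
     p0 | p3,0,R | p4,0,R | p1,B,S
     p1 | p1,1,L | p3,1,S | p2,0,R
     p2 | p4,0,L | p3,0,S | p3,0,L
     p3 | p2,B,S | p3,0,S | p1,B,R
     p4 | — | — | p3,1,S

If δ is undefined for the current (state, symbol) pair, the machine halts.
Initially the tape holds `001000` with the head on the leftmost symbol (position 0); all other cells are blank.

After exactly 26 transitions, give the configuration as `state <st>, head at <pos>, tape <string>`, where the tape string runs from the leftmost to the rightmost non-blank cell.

state p2, head at -2, tape 0B0001000

state=p0 head=0 tape=BBB[0]01000   (p0,0)→(p3,0,R)
state=p3 head=1 tape=BBB0[0]1000   (p3,0)→(p2,B,S)
state=p2 head=1 tape=BBB0[B]1000   (p2,B)→(p3,0,L)
state=p3 head=0 tape=BBB[0]01000   (p3,0)→(p2,B,S)
state=p2 head=0 tape=BBB[B]01000   (p2,B)→(p3,0,L)
state=p3 head=-1 tape=BB[B]001000   (p3,B)→(p1,B,R)
state=p1 head=0 tape=BBB[0]01000   (p1,0)→(p1,1,L)
state=p1 head=-1 tape=BB[B]101000   (p1,B)→(p2,0,R)
state=p2 head=0 tape=BB0[1]01000   (p2,1)→(p3,0,S)
state=p3 head=0 tape=BB0[0]01000   (p3,0)→(p2,B,S)
state=p2 head=0 tape=BB0[B]01000   (p2,B)→(p3,0,L)
state=p3 head=-1 tape=BB[0]001000   (p3,0)→(p2,B,S)
state=p2 head=-1 tape=BB[B]001000   (p2,B)→(p3,0,L)
state=p3 head=-2 tape=B[B]0001000   (p3,B)→(p1,B,R)
state=p1 head=-1 tape=BB[0]001000   (p1,0)→(p1,1,L)
state=p1 head=-2 tape=B[B]1001000   (p1,B)→(p2,0,R)
state=p2 head=-1 tape=B0[1]001000   (p2,1)→(p3,0,S)
state=p3 head=-1 tape=B0[0]001000   (p3,0)→(p2,B,S)
state=p2 head=-1 tape=B0[B]001000   (p2,B)→(p3,0,L)
state=p3 head=-2 tape=B[0]0001000   (p3,0)→(p2,B,S)
state=p2 head=-2 tape=B[B]0001000   (p2,B)→(p3,0,L)
state=p3 head=-3 tape=[B]00001000   (p3,B)→(p1,B,R)
state=p1 head=-2 tape=B[0]0001000   (p1,0)→(p1,1,L)
state=p1 head=-3 tape=[B]10001000   (p1,B)→(p2,0,R)
state=p2 head=-2 tape=0[1]0001000   (p2,1)→(p3,0,S)
state=p3 head=-2 tape=0[0]0001000   (p3,0)→(p2,B,S)
state=p2 head=-2 tape=0[B]0001000
After 26 steps: state p2, head at -2, tape 0B0001000.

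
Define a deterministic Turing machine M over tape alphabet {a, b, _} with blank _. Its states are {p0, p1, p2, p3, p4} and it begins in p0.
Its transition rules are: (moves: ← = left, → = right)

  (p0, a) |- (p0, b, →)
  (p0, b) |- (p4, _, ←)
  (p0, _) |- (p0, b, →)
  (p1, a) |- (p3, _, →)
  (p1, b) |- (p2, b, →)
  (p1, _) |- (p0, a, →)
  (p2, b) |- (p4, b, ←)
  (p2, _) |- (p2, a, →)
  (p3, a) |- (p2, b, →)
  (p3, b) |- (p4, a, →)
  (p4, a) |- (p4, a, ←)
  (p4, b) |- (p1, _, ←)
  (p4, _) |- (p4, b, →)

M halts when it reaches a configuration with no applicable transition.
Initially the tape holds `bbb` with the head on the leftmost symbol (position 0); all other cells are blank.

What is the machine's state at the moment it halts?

p2

state=p0 head=0 tape=_[b]bb   (p0,b)→(p4,_,←)
state=p4 head=-1 tape=[_]_bb   (p4,_)→(p4,b,→)
state=p4 head=0 tape=b[_]bb   (p4,_)→(p4,b,→)
state=p4 head=1 tape=bb[b]b   (p4,b)→(p1,_,←)
state=p1 head=0 tape=b[b]_b   (p1,b)→(p2,b,→)
state=p2 head=1 tape=bb[_]b   (p2,_)→(p2,a,→)
state=p2 head=2 tape=bba[b]   (p2,b)→(p4,b,←)
state=p4 head=1 tape=bb[a]b   (p4,a)→(p4,a,←)
state=p4 head=0 tape=b[b]ab   (p4,b)→(p1,_,←)
state=p1 head=-1 tape=[b]_ab   (p1,b)→(p2,b,→)
state=p2 head=0 tape=b[_]ab   (p2,_)→(p2,a,→)
state=p2 head=1 tape=ba[a]b
No transition is defined for (p2, a); M halts in state p2.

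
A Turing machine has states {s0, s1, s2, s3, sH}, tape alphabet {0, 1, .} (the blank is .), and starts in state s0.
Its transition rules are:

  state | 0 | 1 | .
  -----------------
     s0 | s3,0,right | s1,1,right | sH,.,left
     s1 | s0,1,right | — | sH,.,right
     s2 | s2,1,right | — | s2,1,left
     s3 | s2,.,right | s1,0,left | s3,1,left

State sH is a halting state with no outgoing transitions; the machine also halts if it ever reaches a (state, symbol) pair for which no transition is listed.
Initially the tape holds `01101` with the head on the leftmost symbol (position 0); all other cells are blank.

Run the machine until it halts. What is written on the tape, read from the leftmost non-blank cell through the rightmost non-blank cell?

110.1

s0 | [0]1101   read 0 → write 0, move right, go to s3
s3 | 0[1]101   read 1 → write 0, move left, go to s1
s1 | [0]0101   read 0 → write 1, move right, go to s0
s0 | 1[0]101   read 0 → write 0, move right, go to s3
s3 | 10[1]01   read 1 → write 0, move left, go to s1
s1 | 1[0]001   read 0 → write 1, move right, go to s0
s0 | 11[0]01   read 0 → write 0, move right, go to s3
s3 | 110[0]1   read 0 → write ., move right, go to s2
s2 | 110.[1]
The non-blank tape span at halt is 110.1.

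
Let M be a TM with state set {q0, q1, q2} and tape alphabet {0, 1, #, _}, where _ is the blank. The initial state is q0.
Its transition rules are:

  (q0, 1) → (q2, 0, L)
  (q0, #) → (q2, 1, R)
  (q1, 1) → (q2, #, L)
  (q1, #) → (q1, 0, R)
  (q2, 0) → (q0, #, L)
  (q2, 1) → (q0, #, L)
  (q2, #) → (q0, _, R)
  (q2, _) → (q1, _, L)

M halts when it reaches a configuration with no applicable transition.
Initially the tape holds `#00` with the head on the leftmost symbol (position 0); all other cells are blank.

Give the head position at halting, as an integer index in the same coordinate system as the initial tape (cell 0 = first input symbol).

-2

state=q0 head=0 tape=__[#]00   (q0,#)→(q2,1,R)
state=q2 head=1 tape=__1[0]0   (q2,0)→(q0,#,L)
state=q0 head=0 tape=__[1]#0   (q0,1)→(q2,0,L)
state=q2 head=-1 tape=_[_]0#0   (q2,_)→(q1,_,L)
state=q1 head=-2 tape=[_]_0#0
At halt the head is at cell -2.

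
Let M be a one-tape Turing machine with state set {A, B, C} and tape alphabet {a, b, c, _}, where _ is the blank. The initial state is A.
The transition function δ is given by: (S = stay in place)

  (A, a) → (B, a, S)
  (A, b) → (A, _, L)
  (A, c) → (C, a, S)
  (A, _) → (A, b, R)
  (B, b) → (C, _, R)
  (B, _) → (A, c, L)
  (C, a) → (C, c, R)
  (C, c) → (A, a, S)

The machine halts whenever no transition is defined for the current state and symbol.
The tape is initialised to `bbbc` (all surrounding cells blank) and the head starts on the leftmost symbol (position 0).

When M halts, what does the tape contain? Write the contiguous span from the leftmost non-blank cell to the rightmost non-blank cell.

state=A head=0 tape=___[b]bbc_   (A,b)→(A,_,L)
state=A head=-1 tape=__[_]_bbc_   (A,_)→(A,b,R)
state=A head=0 tape=__b[_]bbc_   (A,_)→(A,b,R)
state=A head=1 tape=__bb[b]bc_   (A,b)→(A,_,L)
state=A head=0 tape=__b[b]_bc_   (A,b)→(A,_,L)
state=A head=-1 tape=__[b]__bc_   (A,b)→(A,_,L)
state=A head=-2 tape=_[_]___bc_   (A,_)→(A,b,R)
state=A head=-1 tape=_b[_]__bc_   (A,_)→(A,b,R)
state=A head=0 tape=_bb[_]_bc_   (A,_)→(A,b,R)
state=A head=1 tape=_bbb[_]bc_   (A,_)→(A,b,R)
state=A head=2 tape=_bbbb[b]c_   (A,b)→(A,_,L)
state=A head=1 tape=_bbb[b]_c_   (A,b)→(A,_,L)
state=A head=0 tape=_bb[b]__c_   (A,b)→(A,_,L)
state=A head=-1 tape=_b[b]___c_   (A,b)→(A,_,L)
state=A head=-2 tape=_[b]____c_   (A,b)→(A,_,L)
state=A head=-3 tape=[_]_____c_   (A,_)→(A,b,R)
state=A head=-2 tape=b[_]____c_   (A,_)→(A,b,R)
state=A head=-1 tape=bb[_]___c_   (A,_)→(A,b,R)
state=A head=0 tape=bbb[_]__c_   (A,_)→(A,b,R)
state=A head=1 tape=bbbb[_]_c_   (A,_)→(A,b,R)
state=A head=2 tape=bbbbb[_]c_   (A,_)→(A,b,R)
state=A head=3 tape=bbbbbb[c]_   (A,c)→(C,a,S)
state=C head=3 tape=bbbbbb[a]_   (C,a)→(C,c,R)
state=C head=4 tape=bbbbbbc[_]
The non-blank tape span at halt is bbbbbbc.

bbbbbbc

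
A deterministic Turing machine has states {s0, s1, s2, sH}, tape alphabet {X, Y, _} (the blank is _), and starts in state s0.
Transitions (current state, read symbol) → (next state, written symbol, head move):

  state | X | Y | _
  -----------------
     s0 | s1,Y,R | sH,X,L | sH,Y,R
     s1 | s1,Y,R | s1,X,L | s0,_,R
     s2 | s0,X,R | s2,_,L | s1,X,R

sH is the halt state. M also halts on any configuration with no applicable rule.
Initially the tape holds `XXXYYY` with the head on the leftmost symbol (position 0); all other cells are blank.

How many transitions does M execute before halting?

38

state=s0 head=0 tape=_[X]XXYYY___   (s0,X)→(s1,Y,R)
state=s1 head=1 tape=_Y[X]XYYY___   (s1,X)→(s1,Y,R)
state=s1 head=2 tape=_YY[X]YYY___   (s1,X)→(s1,Y,R)
state=s1 head=3 tape=_YYY[Y]YY___   (s1,Y)→(s1,X,L)
state=s1 head=2 tape=_YY[Y]XYY___   (s1,Y)→(s1,X,L)
state=s1 head=1 tape=_Y[Y]XXYY___   (s1,Y)→(s1,X,L)
state=s1 head=0 tape=_[Y]XXXYY___   (s1,Y)→(s1,X,L)
state=s1 head=-1 tape=[_]XXXXYY___   (s1,_)→(s0,_,R)
state=s0 head=0 tape=_[X]XXXYY___   (s0,X)→(s1,Y,R)
state=s1 head=1 tape=_Y[X]XXYY___   (s1,X)→(s1,Y,R)
state=s1 head=2 tape=_YY[X]XYY___   (s1,X)→(s1,Y,R)
state=s1 head=3 tape=_YYY[X]YY___   (s1,X)→(s1,Y,R)
state=s1 head=4 tape=_YYYY[Y]Y___   (s1,Y)→(s1,X,L)
state=s1 head=3 tape=_YYY[Y]XY___   (s1,Y)→(s1,X,L)
state=s1 head=2 tape=_YY[Y]XXY___   (s1,Y)→(s1,X,L)
state=s1 head=1 tape=_Y[Y]XXXY___   (s1,Y)→(s1,X,L)
state=s1 head=0 tape=_[Y]XXXXY___   (s1,Y)→(s1,X,L)
state=s1 head=-1 tape=[_]XXXXXY___   (s1,_)→(s0,_,R)
state=s0 head=0 tape=_[X]XXXXY___   (s0,X)→(s1,Y,R)
state=s1 head=1 tape=_Y[X]XXXY___   (s1,X)→(s1,Y,R)
state=s1 head=2 tape=_YY[X]XXY___   (s1,X)→(s1,Y,R)
state=s1 head=3 tape=_YYY[X]XY___   (s1,X)→(s1,Y,R)
state=s1 head=4 tape=_YYYY[X]Y___   (s1,X)→(s1,Y,R)
state=s1 head=5 tape=_YYYYY[Y]___   (s1,Y)→(s1,X,L)
state=s1 head=4 tape=_YYYY[Y]X___   (s1,Y)→(s1,X,L)
state=s1 head=3 tape=_YYY[Y]XX___   (s1,Y)→(s1,X,L)
state=s1 head=2 tape=_YY[Y]XXX___   (s1,Y)→(s1,X,L)
state=s1 head=1 tape=_Y[Y]XXXX___   (s1,Y)→(s1,X,L)
state=s1 head=0 tape=_[Y]XXXXX___   (s1,Y)→(s1,X,L)
state=s1 head=-1 tape=[_]XXXXXX___   (s1,_)→(s0,_,R)
state=s0 head=0 tape=_[X]XXXXX___   (s0,X)→(s1,Y,R)
state=s1 head=1 tape=_Y[X]XXXX___   (s1,X)→(s1,Y,R)
state=s1 head=2 tape=_YY[X]XXX___   (s1,X)→(s1,Y,R)
state=s1 head=3 tape=_YYY[X]XX___   (s1,X)→(s1,Y,R)
state=s1 head=4 tape=_YYYY[X]X___   (s1,X)→(s1,Y,R)
state=s1 head=5 tape=_YYYYY[X]___   (s1,X)→(s1,Y,R)
state=s1 head=6 tape=_YYYYYY[_]__   (s1,_)→(s0,_,R)
state=s0 head=7 tape=_YYYYYY_[_]_   (s0,_)→(sH,Y,R)
state=sH head=8 tape=_YYYYYY_Y[_]
M halts after 38 transitions.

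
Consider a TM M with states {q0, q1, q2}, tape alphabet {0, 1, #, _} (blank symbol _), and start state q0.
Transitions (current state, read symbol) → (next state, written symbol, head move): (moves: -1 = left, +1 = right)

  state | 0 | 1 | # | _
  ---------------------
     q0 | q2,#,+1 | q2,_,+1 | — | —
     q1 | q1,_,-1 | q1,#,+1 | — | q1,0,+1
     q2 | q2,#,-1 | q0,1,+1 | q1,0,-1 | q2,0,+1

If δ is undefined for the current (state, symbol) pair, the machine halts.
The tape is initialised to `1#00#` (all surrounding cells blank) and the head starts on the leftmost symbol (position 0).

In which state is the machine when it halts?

q1

state=q0 head=0 tape=___[1]#00#   (q0,1)→(q2,_,+1)
state=q2 head=1 tape=____[#]00#   (q2,#)→(q1,0,-1)
state=q1 head=0 tape=___[_]000#   (q1,_)→(q1,0,+1)
state=q1 head=1 tape=___0[0]00#   (q1,0)→(q1,_,-1)
state=q1 head=0 tape=___[0]_00#   (q1,0)→(q1,_,-1)
state=q1 head=-1 tape=__[_]__00#   (q1,_)→(q1,0,+1)
state=q1 head=0 tape=__0[_]_00#   (q1,_)→(q1,0,+1)
state=q1 head=1 tape=__00[_]00#   (q1,_)→(q1,0,+1)
state=q1 head=2 tape=__000[0]0#   (q1,0)→(q1,_,-1)
state=q1 head=1 tape=__00[0]_0#   (q1,0)→(q1,_,-1)
state=q1 head=0 tape=__0[0]__0#   (q1,0)→(q1,_,-1)
state=q1 head=-1 tape=__[0]___0#   (q1,0)→(q1,_,-1)
state=q1 head=-2 tape=_[_]____0#   (q1,_)→(q1,0,+1)
state=q1 head=-1 tape=_0[_]___0#   (q1,_)→(q1,0,+1)
state=q1 head=0 tape=_00[_]__0#   (q1,_)→(q1,0,+1)
state=q1 head=1 tape=_000[_]_0#   (q1,_)→(q1,0,+1)
state=q1 head=2 tape=_0000[_]0#   (q1,_)→(q1,0,+1)
state=q1 head=3 tape=_00000[0]#   (q1,0)→(q1,_,-1)
state=q1 head=2 tape=_0000[0]_#   (q1,0)→(q1,_,-1)
state=q1 head=1 tape=_000[0]__#   (q1,0)→(q1,_,-1)
state=q1 head=0 tape=_00[0]___#   (q1,0)→(q1,_,-1)
state=q1 head=-1 tape=_0[0]____#   (q1,0)→(q1,_,-1)
state=q1 head=-2 tape=_[0]_____#   (q1,0)→(q1,_,-1)
state=q1 head=-3 tape=[_]______#   (q1,_)→(q1,0,+1)
state=q1 head=-2 tape=0[_]_____#   (q1,_)→(q1,0,+1)
state=q1 head=-1 tape=00[_]____#   (q1,_)→(q1,0,+1)
state=q1 head=0 tape=000[_]___#   (q1,_)→(q1,0,+1)
state=q1 head=1 tape=0000[_]__#   (q1,_)→(q1,0,+1)
state=q1 head=2 tape=00000[_]_#   (q1,_)→(q1,0,+1)
state=q1 head=3 tape=000000[_]#   (q1,_)→(q1,0,+1)
state=q1 head=4 tape=0000000[#]
No transition is defined for (q1, #); M halts in state q1.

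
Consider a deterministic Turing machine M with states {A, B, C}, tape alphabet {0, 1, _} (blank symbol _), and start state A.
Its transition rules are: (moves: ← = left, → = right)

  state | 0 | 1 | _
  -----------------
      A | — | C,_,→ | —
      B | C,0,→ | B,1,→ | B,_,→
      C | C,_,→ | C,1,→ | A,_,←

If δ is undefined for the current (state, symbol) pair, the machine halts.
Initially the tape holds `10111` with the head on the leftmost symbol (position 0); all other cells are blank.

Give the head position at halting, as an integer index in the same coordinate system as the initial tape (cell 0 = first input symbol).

4

A | [1]0111_   read 1 → write _, move →, go to C
C | _[0]111_   read 0 → write _, move →, go to C
C | __[1]11_   read 1 → write 1, move →, go to C
C | __1[1]1_   read 1 → write 1, move →, go to C
C | __11[1]_   read 1 → write 1, move →, go to C
C | __111[_]   read _ → write _, move ←, go to A
A | __11[1]_   read 1 → write _, move →, go to C
C | __11_[_]   read _ → write _, move ←, go to A
A | __11[_]_
At halt the head is at cell 4.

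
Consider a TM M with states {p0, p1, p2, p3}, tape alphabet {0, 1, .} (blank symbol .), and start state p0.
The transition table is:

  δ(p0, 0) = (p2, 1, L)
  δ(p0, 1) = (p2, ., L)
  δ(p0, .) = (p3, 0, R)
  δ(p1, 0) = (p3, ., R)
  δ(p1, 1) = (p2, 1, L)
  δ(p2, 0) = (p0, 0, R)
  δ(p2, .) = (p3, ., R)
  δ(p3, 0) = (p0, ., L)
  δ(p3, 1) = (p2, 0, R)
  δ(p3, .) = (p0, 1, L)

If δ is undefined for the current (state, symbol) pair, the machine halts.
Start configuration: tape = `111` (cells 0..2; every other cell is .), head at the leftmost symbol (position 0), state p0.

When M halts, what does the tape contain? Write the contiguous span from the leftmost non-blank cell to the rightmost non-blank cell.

p0 | .[1]11   read 1 → write ., move L, go to p2
p2 | [.].11   read . → write ., move R, go to p3
p3 | .[.]11   read . → write 1, move L, go to p0
p0 | [.]111   read . → write 0, move R, go to p3
p3 | 0[1]11   read 1 → write 0, move R, go to p2
p2 | 00[1]1
The non-blank tape span at halt is 0011.

0011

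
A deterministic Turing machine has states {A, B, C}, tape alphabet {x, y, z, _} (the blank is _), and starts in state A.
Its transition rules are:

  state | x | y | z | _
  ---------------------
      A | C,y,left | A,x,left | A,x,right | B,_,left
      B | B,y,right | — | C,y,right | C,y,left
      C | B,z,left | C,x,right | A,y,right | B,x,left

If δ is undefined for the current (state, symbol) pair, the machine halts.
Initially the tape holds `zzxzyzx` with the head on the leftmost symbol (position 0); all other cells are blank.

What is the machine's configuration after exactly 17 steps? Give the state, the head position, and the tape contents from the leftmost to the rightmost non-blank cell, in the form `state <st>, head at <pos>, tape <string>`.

A | [z]zxzyzx   read z → write x, move right, go to A
A | x[z]xzyzx   read z → write x, move right, go to A
A | xx[x]zyzx   read x → write y, move left, go to C
C | x[x]yzyzx   read x → write z, move left, go to B
B | [x]zyzyzx   read x → write y, move right, go to B
B | y[z]yzyzx   read z → write y, move right, go to C
C | yy[y]zyzx   read y → write x, move right, go to C
C | yyx[z]yzx   read z → write y, move right, go to A
A | yyxy[y]zx   read y → write x, move left, go to A
A | yyx[y]xzx   read y → write x, move left, go to A
A | yy[x]xxzx   read x → write y, move left, go to C
C | y[y]yxxzx   read y → write x, move right, go to C
C | yx[y]xxzx   read y → write x, move right, go to C
C | yxx[x]xzx   read x → write z, move left, go to B
B | yx[x]zxzx   read x → write y, move right, go to B
B | yxy[z]xzx   read z → write y, move right, go to C
C | yxyy[x]zx   read x → write z, move left, go to B
B | yxy[y]zzx
After 17 steps: state B, head at 3, tape yxyyzzx.

state B, head at 3, tape yxyyzzx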